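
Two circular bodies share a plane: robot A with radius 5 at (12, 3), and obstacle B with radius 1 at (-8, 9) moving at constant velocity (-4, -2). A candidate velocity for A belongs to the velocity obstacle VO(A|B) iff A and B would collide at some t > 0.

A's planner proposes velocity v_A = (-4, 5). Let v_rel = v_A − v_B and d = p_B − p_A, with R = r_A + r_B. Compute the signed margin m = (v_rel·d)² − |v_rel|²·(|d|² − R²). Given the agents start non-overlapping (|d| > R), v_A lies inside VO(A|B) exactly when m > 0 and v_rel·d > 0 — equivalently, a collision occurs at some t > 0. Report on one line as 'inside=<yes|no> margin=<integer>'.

d = (-20, 6),  |d|² = 436;  R = 5+1 = 6,  c = 436−6² = 400
v_rel = (0, 7),  |v_rel|² = 49;  v_rel·d = (0)·(-20) + (7)·(6) = 42
49·t² − 84·t + 400 = 0  ⇒  m = 42² − 49·400 = -17836
m = -17836 < 0,  v_rel·d = 42 > 0  ⇒  outside

inside=no margin=-17836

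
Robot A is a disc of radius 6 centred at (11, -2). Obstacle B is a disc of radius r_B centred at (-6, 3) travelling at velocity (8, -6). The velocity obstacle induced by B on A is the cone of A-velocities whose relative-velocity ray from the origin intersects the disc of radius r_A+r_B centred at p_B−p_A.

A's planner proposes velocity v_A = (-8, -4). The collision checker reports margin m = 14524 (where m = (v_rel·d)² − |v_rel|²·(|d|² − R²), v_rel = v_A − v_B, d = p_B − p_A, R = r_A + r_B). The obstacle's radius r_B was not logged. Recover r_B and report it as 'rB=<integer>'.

m = 14524
d = (-17, 5);  v_rel = (-16, 2),  |v_rel|² = 260
v_rel×d = (-16)·(5) − (2)·(-17) = -46
since m = R²·260 − (-46)²:  R² = (2116 + 14524) / 260 = 64
R = √64 = 8  ⇒  r_B = 8 − 6 = 2

rB=2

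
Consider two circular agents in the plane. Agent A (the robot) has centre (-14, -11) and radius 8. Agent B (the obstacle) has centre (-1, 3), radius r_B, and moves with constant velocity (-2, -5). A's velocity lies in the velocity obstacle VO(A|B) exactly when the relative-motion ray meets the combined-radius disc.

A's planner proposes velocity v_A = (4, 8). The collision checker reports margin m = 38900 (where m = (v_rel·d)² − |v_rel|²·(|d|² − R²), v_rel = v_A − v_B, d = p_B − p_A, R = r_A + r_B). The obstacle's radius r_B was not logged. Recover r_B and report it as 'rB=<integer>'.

m = 38900
d = (13, 14);  v_rel = (6, 13),  |v_rel|² = 205
v_rel×d = (6)·(14) − (13)·(13) = -85
since m = R²·205 − (-85)²:  R² = (7225 + 38900) / 205 = 225
R = √225 = 15  ⇒  r_B = 15 − 8 = 7

rB=7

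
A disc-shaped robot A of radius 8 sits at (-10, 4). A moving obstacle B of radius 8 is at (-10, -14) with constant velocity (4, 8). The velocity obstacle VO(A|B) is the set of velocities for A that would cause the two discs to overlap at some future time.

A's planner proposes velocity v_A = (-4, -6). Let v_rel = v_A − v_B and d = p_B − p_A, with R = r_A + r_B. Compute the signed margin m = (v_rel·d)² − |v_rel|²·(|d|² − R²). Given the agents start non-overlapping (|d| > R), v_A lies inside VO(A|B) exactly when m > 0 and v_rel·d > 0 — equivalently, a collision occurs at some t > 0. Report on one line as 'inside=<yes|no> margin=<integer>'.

d = (0, -18),  |d|² = 324;  R = 8+8 = 16,  c = 324−16² = 68
v_rel = (-8, -14),  |v_rel|² = 260;  v_rel·d = (-8)·(0) + (-14)·(-18) = 252
260·t² − 504·t + 68 = 0  ⇒  m = 252² − 260·68 = 45824
m = 45824 > 0,  v_rel·d = 252 > 0  ⇒  inside

inside=yes margin=45824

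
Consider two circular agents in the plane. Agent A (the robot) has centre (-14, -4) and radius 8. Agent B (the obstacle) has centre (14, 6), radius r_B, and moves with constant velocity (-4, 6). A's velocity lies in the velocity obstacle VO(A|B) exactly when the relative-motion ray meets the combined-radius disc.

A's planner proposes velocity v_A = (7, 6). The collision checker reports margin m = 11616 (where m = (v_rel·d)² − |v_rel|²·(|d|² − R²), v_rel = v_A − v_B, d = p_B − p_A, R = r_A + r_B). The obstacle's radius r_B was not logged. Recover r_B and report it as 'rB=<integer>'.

m = 11616
d = (28, 10);  v_rel = (11, 0),  |v_rel|² = 121
v_rel×d = (11)·(10) − (0)·(28) = 110
since m = R²·121 − 110²:  R² = (12100 + 11616) / 121 = 196
R = √196 = 14  ⇒  r_B = 14 − 8 = 6

rB=6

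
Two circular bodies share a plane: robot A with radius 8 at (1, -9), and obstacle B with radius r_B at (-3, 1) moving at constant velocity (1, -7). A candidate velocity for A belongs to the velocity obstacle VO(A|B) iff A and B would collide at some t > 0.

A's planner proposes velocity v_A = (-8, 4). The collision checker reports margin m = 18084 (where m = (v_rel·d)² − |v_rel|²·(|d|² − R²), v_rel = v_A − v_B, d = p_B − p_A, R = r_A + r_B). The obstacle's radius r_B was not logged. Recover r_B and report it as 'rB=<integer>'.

m = 18084
d = (-4, 10);  v_rel = (-9, 11),  |v_rel|² = 202
v_rel×d = (-9)·(10) − (11)·(-4) = -46
since m = R²·202 − (-46)²:  R² = (2116 + 18084) / 202 = 100
R = √100 = 10  ⇒  r_B = 10 − 8 = 2

rB=2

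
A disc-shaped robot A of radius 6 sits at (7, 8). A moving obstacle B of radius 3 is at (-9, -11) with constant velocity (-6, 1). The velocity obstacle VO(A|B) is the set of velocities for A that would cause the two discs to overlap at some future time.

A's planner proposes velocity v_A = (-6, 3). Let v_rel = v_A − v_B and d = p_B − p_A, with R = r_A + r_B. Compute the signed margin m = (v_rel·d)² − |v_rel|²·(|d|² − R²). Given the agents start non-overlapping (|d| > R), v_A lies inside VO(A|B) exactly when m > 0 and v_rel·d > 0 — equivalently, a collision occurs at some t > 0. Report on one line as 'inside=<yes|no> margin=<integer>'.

d = (-16, -19),  |d|² = 617;  R = 6+3 = 9,  c = 617−9² = 536
v_rel = (0, 2),  |v_rel|² = 4;  v_rel·d = (0)·(-16) + (2)·(-19) = -38
4·t² + 76·t + 536 = 0  ⇒  m = (-38)² − 4·536 = -700
m = -700 < 0,  v_rel·d = -38 < 0  ⇒  outside

inside=no margin=-700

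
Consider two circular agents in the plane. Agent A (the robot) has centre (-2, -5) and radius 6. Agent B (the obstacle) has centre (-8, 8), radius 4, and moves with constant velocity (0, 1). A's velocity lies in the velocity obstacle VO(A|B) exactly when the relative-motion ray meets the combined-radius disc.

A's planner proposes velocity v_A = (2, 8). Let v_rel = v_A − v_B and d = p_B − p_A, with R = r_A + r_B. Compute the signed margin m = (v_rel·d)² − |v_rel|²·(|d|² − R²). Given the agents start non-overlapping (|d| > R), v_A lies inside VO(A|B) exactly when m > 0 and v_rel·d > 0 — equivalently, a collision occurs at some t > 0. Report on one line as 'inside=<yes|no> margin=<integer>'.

d = (-6, 13),  |d|² = 205;  R = 6+4 = 10,  c = 205−10² = 105
v_rel = (2, 7),  |v_rel|² = 53;  v_rel·d = (2)·(-6) + (7)·(13) = 79
53·t² − 158·t + 105 = 0  ⇒  m = 79² − 53·105 = 676
m = 676 > 0,  v_rel·d = 79 > 0  ⇒  inside

inside=yes margin=676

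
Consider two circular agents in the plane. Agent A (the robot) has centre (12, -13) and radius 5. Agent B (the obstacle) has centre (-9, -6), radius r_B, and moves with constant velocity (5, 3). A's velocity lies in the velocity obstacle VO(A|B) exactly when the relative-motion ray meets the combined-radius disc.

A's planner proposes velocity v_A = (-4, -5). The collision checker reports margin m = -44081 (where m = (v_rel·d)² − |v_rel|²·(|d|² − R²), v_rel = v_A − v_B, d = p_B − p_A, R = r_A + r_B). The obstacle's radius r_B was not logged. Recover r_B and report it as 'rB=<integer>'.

m = -44081
d = (-21, 7);  v_rel = (-9, -8),  |v_rel|² = 145
v_rel×d = (-9)·(7) − (-8)·(-21) = -231
since m = R²·145 − (-231)²:  R² = (53361 + -44081) / 145 = 64
R = √64 = 8  ⇒  r_B = 8 − 5 = 3

rB=3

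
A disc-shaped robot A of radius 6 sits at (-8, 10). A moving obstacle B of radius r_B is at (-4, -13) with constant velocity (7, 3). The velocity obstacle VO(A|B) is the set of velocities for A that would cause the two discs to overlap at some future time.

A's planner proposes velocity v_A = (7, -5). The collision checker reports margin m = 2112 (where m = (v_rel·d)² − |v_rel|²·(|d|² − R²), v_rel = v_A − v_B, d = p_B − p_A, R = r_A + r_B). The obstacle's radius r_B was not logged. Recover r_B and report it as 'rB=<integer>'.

m = 2112
d = (4, -23);  v_rel = (0, -8),  |v_rel|² = 64
v_rel×d = (0)·(-23) − (-8)·(4) = 32
since m = R²·64 − 32²:  R² = (1024 + 2112) / 64 = 49
R = √49 = 7  ⇒  r_B = 7 − 6 = 1

rB=1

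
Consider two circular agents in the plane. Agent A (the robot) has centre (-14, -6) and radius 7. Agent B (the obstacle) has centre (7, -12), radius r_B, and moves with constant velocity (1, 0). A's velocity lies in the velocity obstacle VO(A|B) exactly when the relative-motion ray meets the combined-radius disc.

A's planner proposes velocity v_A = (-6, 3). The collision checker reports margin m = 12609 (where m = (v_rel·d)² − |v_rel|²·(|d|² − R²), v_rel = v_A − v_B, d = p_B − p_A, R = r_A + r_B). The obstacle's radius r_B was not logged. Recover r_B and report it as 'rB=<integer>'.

m = 12609
d = (21, -6);  v_rel = (-7, 3),  |v_rel|² = 58
v_rel×d = (-7)·(-6) − (3)·(21) = -21
since m = R²·58 − (-21)²:  R² = (441 + 12609) / 58 = 225
R = √225 = 15  ⇒  r_B = 15 − 7 = 8

rB=8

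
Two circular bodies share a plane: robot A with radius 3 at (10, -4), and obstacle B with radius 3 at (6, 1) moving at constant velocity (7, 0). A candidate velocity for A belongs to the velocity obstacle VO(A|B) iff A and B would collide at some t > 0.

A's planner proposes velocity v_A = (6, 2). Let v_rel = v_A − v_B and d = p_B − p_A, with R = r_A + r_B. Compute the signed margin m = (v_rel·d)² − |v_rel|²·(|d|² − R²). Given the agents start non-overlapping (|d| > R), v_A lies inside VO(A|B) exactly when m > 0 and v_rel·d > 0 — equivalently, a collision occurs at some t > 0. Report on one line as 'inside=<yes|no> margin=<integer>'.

d = (-4, 5),  |d|² = 41;  R = 3+3 = 6,  c = 41−6² = 5
v_rel = (-1, 2),  |v_rel|² = 5;  v_rel·d = (-1)·(-4) + (2)·(5) = 14
5·t² − 28·t + 5 = 0  ⇒  m = 14² − 5·5 = 171
m = 171 > 0,  v_rel·d = 14 > 0  ⇒  inside

inside=yes margin=171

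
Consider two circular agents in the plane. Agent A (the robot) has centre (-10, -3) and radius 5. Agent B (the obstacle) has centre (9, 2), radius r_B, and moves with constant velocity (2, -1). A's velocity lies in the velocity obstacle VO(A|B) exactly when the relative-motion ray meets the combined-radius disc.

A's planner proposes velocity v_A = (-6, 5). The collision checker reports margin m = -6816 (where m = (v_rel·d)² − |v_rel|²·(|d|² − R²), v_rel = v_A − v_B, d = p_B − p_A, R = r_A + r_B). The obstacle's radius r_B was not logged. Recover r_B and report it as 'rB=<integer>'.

m = -6816
d = (19, 5);  v_rel = (-8, 6),  |v_rel|² = 100
v_rel×d = (-8)·(5) − (6)·(19) = -154
since m = R²·100 − (-154)²:  R² = (23716 + -6816) / 100 = 169
R = √169 = 13  ⇒  r_B = 13 − 5 = 8

rB=8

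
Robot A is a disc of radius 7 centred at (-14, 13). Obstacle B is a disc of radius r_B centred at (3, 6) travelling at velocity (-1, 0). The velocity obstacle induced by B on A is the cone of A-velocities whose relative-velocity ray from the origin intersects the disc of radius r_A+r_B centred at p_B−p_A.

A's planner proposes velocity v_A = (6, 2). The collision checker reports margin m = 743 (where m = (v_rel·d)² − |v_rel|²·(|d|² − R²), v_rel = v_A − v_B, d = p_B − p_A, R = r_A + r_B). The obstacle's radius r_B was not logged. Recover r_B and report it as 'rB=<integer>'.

m = 743
d = (17, -7);  v_rel = (7, 2),  |v_rel|² = 53
v_rel×d = (7)·(-7) − (2)·(17) = -83
since m = R²·53 − (-83)²:  R² = (6889 + 743) / 53 = 144
R = √144 = 12  ⇒  r_B = 12 − 7 = 5

rB=5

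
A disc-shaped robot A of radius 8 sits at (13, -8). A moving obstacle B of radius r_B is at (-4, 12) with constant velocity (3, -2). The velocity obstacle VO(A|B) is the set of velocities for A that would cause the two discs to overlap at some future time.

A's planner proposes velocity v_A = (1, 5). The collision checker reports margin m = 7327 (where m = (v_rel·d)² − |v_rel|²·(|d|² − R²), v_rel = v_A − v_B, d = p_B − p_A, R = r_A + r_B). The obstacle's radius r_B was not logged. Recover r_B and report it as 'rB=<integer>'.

m = 7327
d = (-17, 20);  v_rel = (-2, 7),  |v_rel|² = 53
v_rel×d = (-2)·(20) − (7)·(-17) = 79
since m = R²·53 − 79²:  R² = (6241 + 7327) / 53 = 256
R = √256 = 16  ⇒  r_B = 16 − 8 = 8

rB=8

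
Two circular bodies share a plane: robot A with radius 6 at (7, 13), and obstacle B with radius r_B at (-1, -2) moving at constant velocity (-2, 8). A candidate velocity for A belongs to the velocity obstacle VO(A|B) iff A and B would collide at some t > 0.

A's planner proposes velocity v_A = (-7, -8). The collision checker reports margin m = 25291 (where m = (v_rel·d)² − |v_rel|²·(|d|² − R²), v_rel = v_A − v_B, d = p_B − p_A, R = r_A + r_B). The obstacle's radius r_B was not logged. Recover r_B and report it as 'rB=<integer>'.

m = 25291
d = (-8, -15);  v_rel = (-5, -16),  |v_rel|² = 281
v_rel×d = (-5)·(-15) − (-16)·(-8) = -53
since m = R²·281 − (-53)²:  R² = (2809 + 25291) / 281 = 100
R = √100 = 10  ⇒  r_B = 10 − 6 = 4

rB=4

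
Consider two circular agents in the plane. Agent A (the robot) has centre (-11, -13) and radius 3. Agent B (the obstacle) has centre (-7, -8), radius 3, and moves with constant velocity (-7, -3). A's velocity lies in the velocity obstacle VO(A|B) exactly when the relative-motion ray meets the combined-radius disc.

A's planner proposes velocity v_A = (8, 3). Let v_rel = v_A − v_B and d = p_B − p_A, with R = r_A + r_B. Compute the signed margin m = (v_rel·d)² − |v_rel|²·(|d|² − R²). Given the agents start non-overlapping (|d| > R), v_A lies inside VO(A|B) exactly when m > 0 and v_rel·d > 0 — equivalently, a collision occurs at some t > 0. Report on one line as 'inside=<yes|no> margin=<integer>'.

d = (4, 5),  |d|² = 41;  R = 3+3 = 6,  c = 41−6² = 5
v_rel = (15, 6),  |v_rel|² = 261;  v_rel·d = (15)·(4) + (6)·(5) = 90
261·t² − 180·t + 5 = 0  ⇒  m = 90² − 261·5 = 6795
m = 6795 > 0,  v_rel·d = 90 > 0  ⇒  inside

inside=yes margin=6795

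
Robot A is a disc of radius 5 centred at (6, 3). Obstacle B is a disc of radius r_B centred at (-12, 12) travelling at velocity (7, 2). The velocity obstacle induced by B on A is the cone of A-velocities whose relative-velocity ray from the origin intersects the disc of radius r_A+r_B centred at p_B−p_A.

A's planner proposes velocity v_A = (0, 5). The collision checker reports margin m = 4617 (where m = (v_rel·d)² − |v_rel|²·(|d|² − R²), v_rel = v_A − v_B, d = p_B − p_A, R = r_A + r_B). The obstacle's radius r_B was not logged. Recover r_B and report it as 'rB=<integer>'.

m = 4617
d = (-18, 9);  v_rel = (-7, 3),  |v_rel|² = 58
v_rel×d = (-7)·(9) − (3)·(-18) = -9
since m = R²·58 − (-9)²:  R² = (81 + 4617) / 58 = 81
R = √81 = 9  ⇒  r_B = 9 − 5 = 4

rB=4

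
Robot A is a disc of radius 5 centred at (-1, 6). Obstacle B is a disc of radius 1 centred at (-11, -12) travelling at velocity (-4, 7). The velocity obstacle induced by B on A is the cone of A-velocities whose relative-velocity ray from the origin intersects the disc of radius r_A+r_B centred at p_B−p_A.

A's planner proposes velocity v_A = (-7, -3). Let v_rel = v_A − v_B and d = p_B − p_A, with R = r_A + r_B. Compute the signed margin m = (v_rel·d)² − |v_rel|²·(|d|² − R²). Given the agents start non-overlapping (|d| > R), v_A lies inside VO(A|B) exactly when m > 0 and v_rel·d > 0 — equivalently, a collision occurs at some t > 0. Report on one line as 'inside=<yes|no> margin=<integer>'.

d = (-10, -18),  |d|² = 424;  R = 5+1 = 6,  c = 424−6² = 388
v_rel = (-3, -10),  |v_rel|² = 109;  v_rel·d = (-3)·(-10) + (-10)·(-18) = 210
109·t² − 420·t + 388 = 0  ⇒  m = 210² − 109·388 = 1808
m = 1808 > 0,  v_rel·d = 210 > 0  ⇒  inside

inside=yes margin=1808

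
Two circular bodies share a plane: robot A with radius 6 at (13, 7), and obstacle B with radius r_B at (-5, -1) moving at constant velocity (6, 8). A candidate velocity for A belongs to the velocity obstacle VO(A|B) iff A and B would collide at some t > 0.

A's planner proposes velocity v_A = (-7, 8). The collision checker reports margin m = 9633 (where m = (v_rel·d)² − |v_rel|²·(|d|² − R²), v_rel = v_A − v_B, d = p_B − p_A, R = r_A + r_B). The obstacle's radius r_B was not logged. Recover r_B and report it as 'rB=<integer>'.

m = 9633
d = (-18, -8);  v_rel = (-13, 0),  |v_rel|² = 169
v_rel×d = (-13)·(-8) − (0)·(-18) = 104
since m = R²·169 − 104²:  R² = (10816 + 9633) / 169 = 121
R = √121 = 11  ⇒  r_B = 11 − 6 = 5

rB=5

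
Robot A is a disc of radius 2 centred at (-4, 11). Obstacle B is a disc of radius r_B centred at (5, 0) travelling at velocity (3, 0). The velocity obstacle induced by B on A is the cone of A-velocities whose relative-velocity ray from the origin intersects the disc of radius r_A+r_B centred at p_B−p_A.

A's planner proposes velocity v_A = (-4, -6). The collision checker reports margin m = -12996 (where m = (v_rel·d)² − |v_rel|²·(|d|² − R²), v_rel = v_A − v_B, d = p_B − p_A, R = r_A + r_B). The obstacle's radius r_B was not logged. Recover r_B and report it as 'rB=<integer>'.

m = -12996
d = (9, -11);  v_rel = (-7, -6),  |v_rel|² = 85
v_rel×d = (-7)·(-11) − (-6)·(9) = 131
since m = R²·85 − 131²:  R² = (17161 + -12996) / 85 = 49
R = √49 = 7  ⇒  r_B = 7 − 2 = 5

rB=5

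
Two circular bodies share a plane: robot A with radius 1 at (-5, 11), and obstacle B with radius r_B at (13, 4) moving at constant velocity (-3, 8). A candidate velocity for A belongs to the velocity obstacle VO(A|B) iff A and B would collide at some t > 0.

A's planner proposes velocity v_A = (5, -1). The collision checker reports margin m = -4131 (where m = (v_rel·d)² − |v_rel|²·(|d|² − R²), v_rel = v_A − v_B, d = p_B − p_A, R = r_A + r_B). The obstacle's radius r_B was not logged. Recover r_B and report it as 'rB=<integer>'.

m = -4131
d = (18, -7);  v_rel = (8, -9),  |v_rel|² = 145
v_rel×d = (8)·(-7) − (-9)·(18) = 106
since m = R²·145 − 106²:  R² = (11236 + -4131) / 145 = 49
R = √49 = 7  ⇒  r_B = 7 − 1 = 6

rB=6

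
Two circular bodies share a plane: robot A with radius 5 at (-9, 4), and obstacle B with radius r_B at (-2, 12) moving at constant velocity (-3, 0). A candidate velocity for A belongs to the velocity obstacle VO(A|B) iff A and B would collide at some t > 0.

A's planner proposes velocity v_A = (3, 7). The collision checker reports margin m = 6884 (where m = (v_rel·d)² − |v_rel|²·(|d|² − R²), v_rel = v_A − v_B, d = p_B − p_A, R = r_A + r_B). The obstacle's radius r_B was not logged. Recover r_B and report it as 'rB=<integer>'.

m = 6884
d = (7, 8);  v_rel = (6, 7),  |v_rel|² = 85
v_rel×d = (6)·(8) − (7)·(7) = -1
since m = R²·85 − (-1)²:  R² = (1 + 6884) / 85 = 81
R = √81 = 9  ⇒  r_B = 9 − 5 = 4

rB=4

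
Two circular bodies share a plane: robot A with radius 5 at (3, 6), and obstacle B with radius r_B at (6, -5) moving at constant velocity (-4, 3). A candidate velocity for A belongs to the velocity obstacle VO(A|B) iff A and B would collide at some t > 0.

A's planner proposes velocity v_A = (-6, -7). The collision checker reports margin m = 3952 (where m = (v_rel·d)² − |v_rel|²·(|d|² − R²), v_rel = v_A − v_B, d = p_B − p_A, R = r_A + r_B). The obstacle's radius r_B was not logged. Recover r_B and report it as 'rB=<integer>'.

m = 3952
d = (3, -11);  v_rel = (-2, -10),  |v_rel|² = 104
v_rel×d = (-2)·(-11) − (-10)·(3) = 52
since m = R²·104 − 52²:  R² = (2704 + 3952) / 104 = 64
R = √64 = 8  ⇒  r_B = 8 − 5 = 3

rB=3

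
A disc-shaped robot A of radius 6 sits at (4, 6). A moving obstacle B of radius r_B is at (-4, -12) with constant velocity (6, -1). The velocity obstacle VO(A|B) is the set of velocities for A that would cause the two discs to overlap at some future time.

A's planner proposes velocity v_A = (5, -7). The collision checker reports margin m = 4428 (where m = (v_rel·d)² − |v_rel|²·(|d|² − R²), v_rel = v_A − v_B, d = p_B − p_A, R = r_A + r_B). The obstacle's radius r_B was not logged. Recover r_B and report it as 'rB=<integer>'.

m = 4428
d = (-8, -18);  v_rel = (-1, -6),  |v_rel|² = 37
v_rel×d = (-1)·(-18) − (-6)·(-8) = -30
since m = R²·37 − (-30)²:  R² = (900 + 4428) / 37 = 144
R = √144 = 12  ⇒  r_B = 12 − 6 = 6

rB=6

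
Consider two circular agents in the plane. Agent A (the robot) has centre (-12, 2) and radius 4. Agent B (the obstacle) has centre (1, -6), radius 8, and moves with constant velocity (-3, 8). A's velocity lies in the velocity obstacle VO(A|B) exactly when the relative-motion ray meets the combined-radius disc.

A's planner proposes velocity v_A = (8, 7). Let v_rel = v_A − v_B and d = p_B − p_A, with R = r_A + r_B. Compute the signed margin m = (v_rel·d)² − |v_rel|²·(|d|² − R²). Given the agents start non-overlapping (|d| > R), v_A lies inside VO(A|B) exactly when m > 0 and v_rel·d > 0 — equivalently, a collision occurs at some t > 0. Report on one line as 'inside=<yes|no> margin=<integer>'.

d = (13, -8),  |d|² = 233;  R = 4+8 = 12,  c = 233−12² = 89
v_rel = (11, -1),  |v_rel|² = 122;  v_rel·d = (11)·(13) + (-1)·(-8) = 151
122·t² − 302·t + 89 = 0  ⇒  m = 151² − 122·89 = 11943
m = 11943 > 0,  v_rel·d = 151 > 0  ⇒  inside

inside=yes margin=11943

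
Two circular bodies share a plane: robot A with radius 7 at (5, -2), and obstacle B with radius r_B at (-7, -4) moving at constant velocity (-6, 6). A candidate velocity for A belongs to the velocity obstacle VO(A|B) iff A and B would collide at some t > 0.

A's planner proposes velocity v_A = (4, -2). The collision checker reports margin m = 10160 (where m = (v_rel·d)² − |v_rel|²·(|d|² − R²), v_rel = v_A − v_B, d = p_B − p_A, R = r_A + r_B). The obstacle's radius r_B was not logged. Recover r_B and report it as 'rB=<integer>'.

m = 10160
d = (-12, -2);  v_rel = (10, -8),  |v_rel|² = 164
v_rel×d = (10)·(-2) − (-8)·(-12) = -116
since m = R²·164 − (-116)²:  R² = (13456 + 10160) / 164 = 144
R = √144 = 12  ⇒  r_B = 12 − 7 = 5

rB=5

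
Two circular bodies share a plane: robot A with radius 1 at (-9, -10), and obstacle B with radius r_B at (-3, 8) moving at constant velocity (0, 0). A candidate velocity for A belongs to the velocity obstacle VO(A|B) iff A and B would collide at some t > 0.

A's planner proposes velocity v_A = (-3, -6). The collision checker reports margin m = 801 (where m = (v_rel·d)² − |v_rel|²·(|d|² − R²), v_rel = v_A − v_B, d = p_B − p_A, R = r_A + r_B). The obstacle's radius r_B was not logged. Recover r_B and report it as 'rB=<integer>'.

m = 801
d = (6, 18);  v_rel = (-3, -6),  |v_rel|² = 45
v_rel×d = (-3)·(18) − (-6)·(6) = -18
since m = R²·45 − (-18)²:  R² = (324 + 801) / 45 = 25
R = √25 = 5  ⇒  r_B = 5 − 1 = 4

rB=4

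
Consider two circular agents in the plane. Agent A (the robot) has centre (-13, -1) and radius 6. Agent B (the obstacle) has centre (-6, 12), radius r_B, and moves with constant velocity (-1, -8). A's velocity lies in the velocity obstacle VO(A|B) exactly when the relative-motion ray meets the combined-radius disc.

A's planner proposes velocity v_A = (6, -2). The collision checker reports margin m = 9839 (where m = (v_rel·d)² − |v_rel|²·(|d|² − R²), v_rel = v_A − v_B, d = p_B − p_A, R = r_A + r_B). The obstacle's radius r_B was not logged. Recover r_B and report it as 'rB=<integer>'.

m = 9839
d = (7, 13);  v_rel = (7, 6),  |v_rel|² = 85
v_rel×d = (7)·(13) − (6)·(7) = 49
since m = R²·85 − 49²:  R² = (2401 + 9839) / 85 = 144
R = √144 = 12  ⇒  r_B = 12 − 6 = 6

rB=6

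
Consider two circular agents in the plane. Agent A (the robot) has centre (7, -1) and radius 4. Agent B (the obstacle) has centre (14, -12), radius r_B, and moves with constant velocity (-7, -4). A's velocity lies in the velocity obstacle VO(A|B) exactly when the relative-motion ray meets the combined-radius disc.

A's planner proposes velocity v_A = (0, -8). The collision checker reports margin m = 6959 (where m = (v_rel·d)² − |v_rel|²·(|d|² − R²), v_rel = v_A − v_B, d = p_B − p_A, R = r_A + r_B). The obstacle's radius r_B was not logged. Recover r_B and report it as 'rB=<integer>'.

m = 6959
d = (7, -11);  v_rel = (7, -4),  |v_rel|² = 65
v_rel×d = (7)·(-11) − (-4)·(7) = -49
since m = R²·65 − (-49)²:  R² = (2401 + 6959) / 65 = 144
R = √144 = 12  ⇒  r_B = 12 − 4 = 8

rB=8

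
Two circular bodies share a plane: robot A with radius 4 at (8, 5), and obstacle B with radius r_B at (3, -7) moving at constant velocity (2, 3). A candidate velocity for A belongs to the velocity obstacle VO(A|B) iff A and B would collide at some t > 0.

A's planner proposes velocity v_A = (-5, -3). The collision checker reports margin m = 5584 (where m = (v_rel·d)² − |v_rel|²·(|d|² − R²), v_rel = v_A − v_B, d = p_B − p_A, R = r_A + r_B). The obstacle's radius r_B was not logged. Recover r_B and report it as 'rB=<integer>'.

m = 5584
d = (-5, -12);  v_rel = (-7, -6),  |v_rel|² = 85
v_rel×d = (-7)·(-12) − (-6)·(-5) = 54
since m = R²·85 − 54²:  R² = (2916 + 5584) / 85 = 100
R = √100 = 10  ⇒  r_B = 10 − 4 = 6

rB=6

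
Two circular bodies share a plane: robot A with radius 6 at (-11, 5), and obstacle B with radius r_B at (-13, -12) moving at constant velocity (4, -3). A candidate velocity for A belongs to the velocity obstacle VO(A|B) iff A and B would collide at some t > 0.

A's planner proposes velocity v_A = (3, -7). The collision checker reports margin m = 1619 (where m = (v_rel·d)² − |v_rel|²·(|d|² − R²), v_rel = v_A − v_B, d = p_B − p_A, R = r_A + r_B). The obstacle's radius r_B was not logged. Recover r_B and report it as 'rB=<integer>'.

m = 1619
d = (-2, -17);  v_rel = (-1, -4),  |v_rel|² = 17
v_rel×d = (-1)·(-17) − (-4)·(-2) = 9
since m = R²·17 − 9²:  R² = (81 + 1619) / 17 = 100
R = √100 = 10  ⇒  r_B = 10 − 6 = 4

rB=4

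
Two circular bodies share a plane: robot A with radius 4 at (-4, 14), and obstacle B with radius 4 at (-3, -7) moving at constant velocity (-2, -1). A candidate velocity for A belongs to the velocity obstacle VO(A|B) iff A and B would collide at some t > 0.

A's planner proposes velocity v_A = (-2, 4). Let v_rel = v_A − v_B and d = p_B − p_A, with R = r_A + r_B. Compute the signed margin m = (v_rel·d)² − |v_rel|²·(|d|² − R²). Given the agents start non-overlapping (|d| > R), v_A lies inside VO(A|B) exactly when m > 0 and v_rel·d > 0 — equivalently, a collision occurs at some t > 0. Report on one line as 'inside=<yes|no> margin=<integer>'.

d = (1, -21),  |d|² = 442;  R = 4+4 = 8,  c = 442−8² = 378
v_rel = (0, 5),  |v_rel|² = 25;  v_rel·d = (0)·(1) + (5)·(-21) = -105
25·t² + 210·t + 378 = 0  ⇒  m = (-105)² − 25·378 = 1575
m = 1575 > 0,  v_rel·d = -105 < 0  ⇒  outside

inside=no margin=1575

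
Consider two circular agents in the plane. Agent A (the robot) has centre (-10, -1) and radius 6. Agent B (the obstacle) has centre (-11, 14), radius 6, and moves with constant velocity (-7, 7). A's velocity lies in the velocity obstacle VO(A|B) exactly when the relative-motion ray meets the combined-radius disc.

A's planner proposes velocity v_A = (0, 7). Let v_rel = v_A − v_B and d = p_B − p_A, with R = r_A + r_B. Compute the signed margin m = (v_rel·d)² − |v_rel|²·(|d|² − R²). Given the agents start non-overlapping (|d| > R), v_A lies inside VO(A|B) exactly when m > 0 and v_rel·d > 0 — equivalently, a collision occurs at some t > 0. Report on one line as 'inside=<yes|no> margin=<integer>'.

d = (-1, 15),  |d|² = 226;  R = 6+6 = 12,  c = 226−12² = 82
v_rel = (7, 0),  |v_rel|² = 49;  v_rel·d = (7)·(-1) + (0)·(15) = -7
49·t² + 14·t + 82 = 0  ⇒  m = (-7)² − 49·82 = -3969
m = -3969 < 0,  v_rel·d = -7 < 0  ⇒  outside

inside=no margin=-3969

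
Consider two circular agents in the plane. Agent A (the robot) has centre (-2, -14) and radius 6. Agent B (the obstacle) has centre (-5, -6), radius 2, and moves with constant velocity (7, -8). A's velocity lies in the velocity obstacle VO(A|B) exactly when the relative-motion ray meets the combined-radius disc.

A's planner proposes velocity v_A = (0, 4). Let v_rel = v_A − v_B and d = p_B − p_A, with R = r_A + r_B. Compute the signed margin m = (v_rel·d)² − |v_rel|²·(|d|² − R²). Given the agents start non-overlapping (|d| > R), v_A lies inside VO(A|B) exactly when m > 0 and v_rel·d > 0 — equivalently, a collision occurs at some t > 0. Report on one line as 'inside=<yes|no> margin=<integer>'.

d = (-3, 8),  |d|² = 73;  R = 6+2 = 8,  c = 73−8² = 9
v_rel = (-7, 12),  |v_rel|² = 193;  v_rel·d = (-7)·(-3) + (12)·(8) = 117
193·t² − 234·t + 9 = 0  ⇒  m = 117² − 193·9 = 11952
m = 11952 > 0,  v_rel·d = 117 > 0  ⇒  inside

inside=yes margin=11952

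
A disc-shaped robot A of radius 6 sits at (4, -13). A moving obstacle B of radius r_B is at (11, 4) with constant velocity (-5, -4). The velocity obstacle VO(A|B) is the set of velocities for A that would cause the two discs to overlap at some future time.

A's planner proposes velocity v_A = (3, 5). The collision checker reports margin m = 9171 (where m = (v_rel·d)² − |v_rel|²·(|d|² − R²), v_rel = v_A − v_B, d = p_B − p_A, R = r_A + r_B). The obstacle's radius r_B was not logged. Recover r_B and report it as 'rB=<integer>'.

m = 9171
d = (7, 17);  v_rel = (8, 9),  |v_rel|² = 145
v_rel×d = (8)·(17) − (9)·(7) = 73
since m = R²·145 − 73²:  R² = (5329 + 9171) / 145 = 100
R = √100 = 10  ⇒  r_B = 10 − 6 = 4

rB=4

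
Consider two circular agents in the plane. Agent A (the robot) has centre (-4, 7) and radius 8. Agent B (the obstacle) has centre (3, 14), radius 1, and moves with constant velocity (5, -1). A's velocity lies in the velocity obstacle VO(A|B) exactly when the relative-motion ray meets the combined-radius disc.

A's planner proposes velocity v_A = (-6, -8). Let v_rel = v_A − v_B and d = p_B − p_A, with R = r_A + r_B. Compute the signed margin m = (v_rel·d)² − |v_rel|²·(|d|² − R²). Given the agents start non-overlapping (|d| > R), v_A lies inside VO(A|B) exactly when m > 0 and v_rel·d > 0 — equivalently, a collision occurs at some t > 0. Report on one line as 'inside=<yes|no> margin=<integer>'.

d = (7, 7),  |d|² = 98;  R = 8+1 = 9,  c = 98−9² = 17
v_rel = (-11, -7),  |v_rel|² = 170;  v_rel·d = (-11)·(7) + (-7)·(7) = -126
170·t² + 252·t + 17 = 0  ⇒  m = (-126)² − 170·17 = 12986
m = 12986 > 0,  v_rel·d = -126 < 0  ⇒  outside

inside=no margin=12986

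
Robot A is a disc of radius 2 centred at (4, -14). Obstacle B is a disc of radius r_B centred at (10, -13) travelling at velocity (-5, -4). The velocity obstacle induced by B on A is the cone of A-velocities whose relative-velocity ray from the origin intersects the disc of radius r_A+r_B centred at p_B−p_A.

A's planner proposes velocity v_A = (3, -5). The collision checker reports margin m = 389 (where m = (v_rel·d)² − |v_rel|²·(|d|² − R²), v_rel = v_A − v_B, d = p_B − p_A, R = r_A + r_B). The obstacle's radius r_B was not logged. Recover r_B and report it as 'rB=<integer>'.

m = 389
d = (6, 1);  v_rel = (8, -1),  |v_rel|² = 65
v_rel×d = (8)·(1) − (-1)·(6) = 14
since m = R²·65 − 14²:  R² = (196 + 389) / 65 = 9
R = √9 = 3  ⇒  r_B = 3 − 2 = 1

rB=1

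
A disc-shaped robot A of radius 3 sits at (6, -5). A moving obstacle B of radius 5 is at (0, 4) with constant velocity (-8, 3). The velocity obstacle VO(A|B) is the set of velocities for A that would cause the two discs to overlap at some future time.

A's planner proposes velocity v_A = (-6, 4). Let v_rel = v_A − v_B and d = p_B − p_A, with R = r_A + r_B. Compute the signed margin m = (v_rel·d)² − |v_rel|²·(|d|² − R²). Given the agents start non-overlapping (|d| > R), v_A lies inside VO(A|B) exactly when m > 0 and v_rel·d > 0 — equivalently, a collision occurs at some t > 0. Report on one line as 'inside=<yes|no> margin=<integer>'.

d = (-6, 9),  |d|² = 117;  R = 3+5 = 8,  c = 117−8² = 53
v_rel = (2, 1),  |v_rel|² = 5;  v_rel·d = (2)·(-6) + (1)·(9) = -3
5·t² + 6·t + 53 = 0  ⇒  m = (-3)² − 5·53 = -256
m = -256 < 0,  v_rel·d = -3 < 0  ⇒  outside

inside=no margin=-256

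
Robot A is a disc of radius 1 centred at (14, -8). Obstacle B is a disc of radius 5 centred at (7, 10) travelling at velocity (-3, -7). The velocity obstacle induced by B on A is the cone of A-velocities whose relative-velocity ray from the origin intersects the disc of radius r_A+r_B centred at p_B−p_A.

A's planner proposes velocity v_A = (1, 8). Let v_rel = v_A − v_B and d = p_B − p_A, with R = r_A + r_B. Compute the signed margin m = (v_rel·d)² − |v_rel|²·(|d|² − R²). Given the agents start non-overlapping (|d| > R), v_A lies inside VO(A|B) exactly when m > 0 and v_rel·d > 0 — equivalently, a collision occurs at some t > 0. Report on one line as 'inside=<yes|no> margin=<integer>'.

d = (-7, 18),  |d|² = 373;  R = 1+5 = 6,  c = 373−6² = 337
v_rel = (4, 15),  |v_rel|² = 241;  v_rel·d = (4)·(-7) + (15)·(18) = 242
241·t² − 484·t + 337 = 0  ⇒  m = 242² − 241·337 = -22653
m = -22653 < 0,  v_rel·d = 242 > 0  ⇒  outside

inside=no margin=-22653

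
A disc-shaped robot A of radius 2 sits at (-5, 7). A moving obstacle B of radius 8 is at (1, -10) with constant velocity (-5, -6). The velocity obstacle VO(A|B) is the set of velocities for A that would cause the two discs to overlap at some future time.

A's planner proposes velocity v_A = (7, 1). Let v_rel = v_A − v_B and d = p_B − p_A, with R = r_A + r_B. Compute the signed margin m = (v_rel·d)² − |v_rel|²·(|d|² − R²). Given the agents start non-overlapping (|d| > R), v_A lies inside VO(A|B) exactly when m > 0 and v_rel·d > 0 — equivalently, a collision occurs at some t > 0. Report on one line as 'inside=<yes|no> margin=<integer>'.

d = (6, -17),  |d|² = 325;  R = 2+8 = 10,  c = 325−10² = 225
v_rel = (12, 7),  |v_rel|² = 193;  v_rel·d = (12)·(6) + (7)·(-17) = -47
193·t² + 94·t + 225 = 0  ⇒  m = (-47)² − 193·225 = -41216
m = -41216 < 0,  v_rel·d = -47 < 0  ⇒  outside

inside=no margin=-41216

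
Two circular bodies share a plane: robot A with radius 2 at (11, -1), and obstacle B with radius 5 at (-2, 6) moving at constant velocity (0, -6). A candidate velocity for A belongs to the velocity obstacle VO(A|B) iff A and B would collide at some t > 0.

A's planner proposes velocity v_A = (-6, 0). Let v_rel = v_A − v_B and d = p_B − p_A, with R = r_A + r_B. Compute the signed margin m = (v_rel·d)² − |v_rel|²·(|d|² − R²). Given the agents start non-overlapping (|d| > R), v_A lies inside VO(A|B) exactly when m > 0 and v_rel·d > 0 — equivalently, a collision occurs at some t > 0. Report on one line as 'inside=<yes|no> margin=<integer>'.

d = (-13, 7),  |d|² = 218;  R = 2+5 = 7,  c = 218−7² = 169
v_rel = (-6, 6),  |v_rel|² = 72;  v_rel·d = (-6)·(-13) + (6)·(7) = 120
72·t² − 240·t + 169 = 0  ⇒  m = 120² − 72·169 = 2232
m = 2232 > 0,  v_rel·d = 120 > 0  ⇒  inside

inside=yes margin=2232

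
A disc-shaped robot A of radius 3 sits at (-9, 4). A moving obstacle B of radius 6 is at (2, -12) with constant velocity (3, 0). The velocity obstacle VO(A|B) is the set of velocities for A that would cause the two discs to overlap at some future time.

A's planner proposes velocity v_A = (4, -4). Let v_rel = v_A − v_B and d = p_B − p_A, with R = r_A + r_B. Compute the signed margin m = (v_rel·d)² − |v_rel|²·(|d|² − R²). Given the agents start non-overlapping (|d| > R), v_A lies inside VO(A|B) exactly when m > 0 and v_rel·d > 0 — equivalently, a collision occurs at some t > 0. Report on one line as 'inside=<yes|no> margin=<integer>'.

d = (11, -16),  |d|² = 377;  R = 3+6 = 9,  c = 377−9² = 296
v_rel = (1, -4),  |v_rel|² = 17;  v_rel·d = (1)·(11) + (-4)·(-16) = 75
17·t² − 150·t + 296 = 0  ⇒  m = 75² − 17·296 = 593
m = 593 > 0,  v_rel·d = 75 > 0  ⇒  inside

inside=yes margin=593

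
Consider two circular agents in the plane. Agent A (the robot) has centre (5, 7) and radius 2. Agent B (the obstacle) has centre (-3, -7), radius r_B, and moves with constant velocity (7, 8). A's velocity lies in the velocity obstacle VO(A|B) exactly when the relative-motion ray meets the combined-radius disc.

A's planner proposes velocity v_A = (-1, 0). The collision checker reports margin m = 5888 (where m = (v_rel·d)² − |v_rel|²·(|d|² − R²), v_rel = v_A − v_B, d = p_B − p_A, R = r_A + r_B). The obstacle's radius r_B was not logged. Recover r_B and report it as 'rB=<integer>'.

m = 5888
d = (-8, -14);  v_rel = (-8, -8),  |v_rel|² = 128
v_rel×d = (-8)·(-14) − (-8)·(-8) = 48
since m = R²·128 − 48²:  R² = (2304 + 5888) / 128 = 64
R = √64 = 8  ⇒  r_B = 8 − 2 = 6

rB=6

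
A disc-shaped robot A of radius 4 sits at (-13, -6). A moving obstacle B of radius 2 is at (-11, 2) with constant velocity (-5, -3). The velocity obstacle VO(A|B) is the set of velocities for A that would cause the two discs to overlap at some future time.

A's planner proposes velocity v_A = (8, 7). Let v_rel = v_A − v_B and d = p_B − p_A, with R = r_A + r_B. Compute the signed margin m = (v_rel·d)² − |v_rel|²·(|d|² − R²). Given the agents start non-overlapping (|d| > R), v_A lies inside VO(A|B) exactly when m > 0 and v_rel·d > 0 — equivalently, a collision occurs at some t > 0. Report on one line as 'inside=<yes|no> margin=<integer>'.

d = (2, 8),  |d|² = 68;  R = 4+2 = 6,  c = 68−6² = 32
v_rel = (13, 10),  |v_rel|² = 269;  v_rel·d = (13)·(2) + (10)·(8) = 106
269·t² − 212·t + 32 = 0  ⇒  m = 106² − 269·32 = 2628
m = 2628 > 0,  v_rel·d = 106 > 0  ⇒  inside

inside=yes margin=2628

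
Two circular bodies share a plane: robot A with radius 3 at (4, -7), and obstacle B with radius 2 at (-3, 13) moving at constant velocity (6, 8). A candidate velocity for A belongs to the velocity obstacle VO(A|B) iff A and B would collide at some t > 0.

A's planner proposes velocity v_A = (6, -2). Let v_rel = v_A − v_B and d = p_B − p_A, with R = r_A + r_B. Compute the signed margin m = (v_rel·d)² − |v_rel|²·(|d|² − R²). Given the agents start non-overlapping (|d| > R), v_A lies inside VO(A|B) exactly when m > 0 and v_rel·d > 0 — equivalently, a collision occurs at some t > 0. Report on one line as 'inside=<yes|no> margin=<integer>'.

d = (-7, 20),  |d|² = 449;  R = 3+2 = 5,  c = 449−5² = 424
v_rel = (0, -10),  |v_rel|² = 100;  v_rel·d = (0)·(-7) + (-10)·(20) = -200
100·t² + 400·t + 424 = 0  ⇒  m = (-200)² − 100·424 = -2400
m = -2400 < 0,  v_rel·d = -200 < 0  ⇒  outside

inside=no margin=-2400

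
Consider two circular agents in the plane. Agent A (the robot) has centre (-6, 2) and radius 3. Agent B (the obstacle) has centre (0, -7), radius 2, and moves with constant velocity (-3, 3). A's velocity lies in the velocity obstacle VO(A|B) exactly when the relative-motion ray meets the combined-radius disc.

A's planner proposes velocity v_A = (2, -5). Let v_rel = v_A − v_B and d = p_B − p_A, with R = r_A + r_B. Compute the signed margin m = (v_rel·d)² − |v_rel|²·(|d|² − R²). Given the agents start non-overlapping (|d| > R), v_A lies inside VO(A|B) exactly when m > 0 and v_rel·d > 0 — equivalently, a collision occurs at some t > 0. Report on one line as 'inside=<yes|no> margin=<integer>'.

d = (6, -9),  |d|² = 117;  R = 3+2 = 5,  c = 117−5² = 92
v_rel = (5, -8),  |v_rel|² = 89;  v_rel·d = (5)·(6) + (-8)·(-9) = 102
89·t² − 204·t + 92 = 0  ⇒  m = 102² − 89·92 = 2216
m = 2216 > 0,  v_rel·d = 102 > 0  ⇒  inside

inside=yes margin=2216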